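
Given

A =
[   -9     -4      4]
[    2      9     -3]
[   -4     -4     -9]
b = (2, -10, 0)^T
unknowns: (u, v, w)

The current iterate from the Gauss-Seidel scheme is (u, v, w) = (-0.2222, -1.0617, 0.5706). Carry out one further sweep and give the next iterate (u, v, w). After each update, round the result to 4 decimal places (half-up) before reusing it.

One sweep:
  u = (2 - (-4)·-1.0617 - (4)·0.5706) / (-9) = 0.5032
  v = (-10 - (2)·0.5032 - (-3)·0.5706) / (9) = -1.0327
  w = (0 - (-4)·0.5032 - (-4)·-1.0327) / (-9) = 0.2353

(0.5032, -1.0327, 0.2353)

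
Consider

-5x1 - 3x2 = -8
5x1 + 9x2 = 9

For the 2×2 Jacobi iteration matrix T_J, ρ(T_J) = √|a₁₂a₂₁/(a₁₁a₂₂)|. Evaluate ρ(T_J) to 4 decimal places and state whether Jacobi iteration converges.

a₁₂a₂₁/(a₁₁a₂₂) = (-3)·(5) / ((-5)·(9)) = 0.333333
ρ = √|0.333333| = √0.333333 = 0.5774
ρ < 1, so Jacobi converges

0.5774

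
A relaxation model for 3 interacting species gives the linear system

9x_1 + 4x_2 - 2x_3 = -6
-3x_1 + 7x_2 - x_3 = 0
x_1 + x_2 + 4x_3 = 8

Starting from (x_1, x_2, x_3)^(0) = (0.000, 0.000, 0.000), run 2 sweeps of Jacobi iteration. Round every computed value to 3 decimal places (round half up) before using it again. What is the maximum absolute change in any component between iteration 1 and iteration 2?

0.445

Iteration 1:
  x_1 = (-6 - (4)·0.000 - (-2)·0.000) / (9) = -0.667
  x_2 = (0 - (-3)·0.000 - (-1)·0.000) / (7) = 0.000
  x_3 = (8 - (1)·0.000 - (1)·0.000) / (4) = 2.000
Iteration 2:
  x_1 = (-6 - (4)·0.000 - (-2)·2.000) / (9) = -0.222
  x_2 = (0 - (-3)·-0.667 - (-1)·2.000) / (7) = 0.000
  x_3 = (8 - (1)·-0.667 - (1)·0.000) / (4) = 2.167
Change: (0.445, 0.000, 0.167) → max |·| = 0.445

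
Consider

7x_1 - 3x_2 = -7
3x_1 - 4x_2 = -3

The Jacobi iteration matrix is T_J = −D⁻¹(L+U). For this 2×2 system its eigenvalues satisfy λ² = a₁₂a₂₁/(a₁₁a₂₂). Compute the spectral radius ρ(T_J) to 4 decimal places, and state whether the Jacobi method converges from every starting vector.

a₁₂a₂₁/(a₁₁a₂₂) = (-3)·(3) / ((7)·(-4)) = 0.321429
ρ = √|0.321429| = √0.321429 = 0.5669
ρ < 1, so Jacobi converges

0.5669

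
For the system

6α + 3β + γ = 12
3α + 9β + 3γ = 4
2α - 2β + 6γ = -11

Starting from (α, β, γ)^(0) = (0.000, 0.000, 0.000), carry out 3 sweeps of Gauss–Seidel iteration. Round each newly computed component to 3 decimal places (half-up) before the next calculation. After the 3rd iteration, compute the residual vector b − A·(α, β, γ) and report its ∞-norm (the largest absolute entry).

0.447

Iteration 1:
  α = (12 - (3)·0.000 - (1)·0.000) / (6) = 2.000
  β = (4 - (3)·2.000 - (3)·0.000) / (9) = -0.222
  γ = (-11 - (2)·2.000 - (-2)·-0.222) / (6) = -2.574
Iteration 2:
  α = (12 - (3)·-0.222 - (1)·-2.574) / (6) = 2.540
  β = (4 - (3)·2.540 - (3)·-2.574) / (9) = 0.456
  γ = (-11 - (2)·2.540 - (-2)·0.456) / (6) = -2.528
Iteration 3:
  α = (12 - (3)·0.456 - (1)·-2.528) / (6) = 2.193
  β = (4 - (3)·2.193 - (3)·-2.528) / (9) = 0.556
  γ = (-11 - (2)·2.193 - (-2)·0.556) / (6) = -2.379
Residual b − A·x = (-0.447, -0.446, 0.000); ∞-norm = 0.447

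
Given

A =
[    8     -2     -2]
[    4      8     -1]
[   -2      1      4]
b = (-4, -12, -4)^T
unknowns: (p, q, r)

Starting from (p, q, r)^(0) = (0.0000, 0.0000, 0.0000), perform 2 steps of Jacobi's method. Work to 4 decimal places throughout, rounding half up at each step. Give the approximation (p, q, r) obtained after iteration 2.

Iteration 1:
  p = (-4 - (-2)·0.0000 - (-2)·0.0000) / (8) = -0.5000
  q = (-12 - (4)·0.0000 - (-1)·0.0000) / (8) = -1.5000
  r = (-4 - (-2)·0.0000 - (1)·0.0000) / (4) = -1.0000
Iteration 2:
  p = (-4 - (-2)·-1.5000 - (-2)·-1.0000) / (8) = -1.1250
  q = (-12 - (4)·-0.5000 - (-1)·-1.0000) / (8) = -1.3750
  r = (-4 - (-2)·-0.5000 - (1)·-1.5000) / (4) = -0.8750

(-1.1250, -1.3750, -0.8750)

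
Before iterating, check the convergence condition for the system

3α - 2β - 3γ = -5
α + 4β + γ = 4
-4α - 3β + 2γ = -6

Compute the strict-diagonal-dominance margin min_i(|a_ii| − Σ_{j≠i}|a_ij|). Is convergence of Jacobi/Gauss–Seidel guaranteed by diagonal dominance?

row 1: |3| − (2+3) = -2
row 2: |4| − (1+1) = 2
row 3: |2| − (4+3) = -5
minimum over rows = -5 → not strictly diagonally dominant

-5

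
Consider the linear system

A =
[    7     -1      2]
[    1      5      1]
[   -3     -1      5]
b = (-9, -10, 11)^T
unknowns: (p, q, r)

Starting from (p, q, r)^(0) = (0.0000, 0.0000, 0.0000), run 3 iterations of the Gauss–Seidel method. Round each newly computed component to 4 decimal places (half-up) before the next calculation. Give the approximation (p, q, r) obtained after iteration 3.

(-1.7566, -1.7936, 0.7873)

Iteration 1:
  p = (-9 - (-1)·0.0000 - (2)·0.0000) / (7) = -1.2857
  q = (-10 - (1)·-1.2857 - (1)·0.0000) / (5) = -1.7429
  r = (11 - (-3)·-1.2857 - (-1)·-1.7429) / (5) = 1.0800
Iteration 2:
  p = (-9 - (-1)·-1.7429 - (2)·1.0800) / (7) = -1.8433
  q = (-10 - (1)·-1.8433 - (1)·1.0800) / (5) = -1.8473
  r = (11 - (-3)·-1.8433 - (-1)·-1.8473) / (5) = 0.7246
Iteration 3:
  p = (-9 - (-1)·-1.8473 - (2)·0.7246) / (7) = -1.7566
  q = (-10 - (1)·-1.7566 - (1)·0.7246) / (5) = -1.7936
  r = (11 - (-3)·-1.7566 - (-1)·-1.7936) / (5) = 0.7873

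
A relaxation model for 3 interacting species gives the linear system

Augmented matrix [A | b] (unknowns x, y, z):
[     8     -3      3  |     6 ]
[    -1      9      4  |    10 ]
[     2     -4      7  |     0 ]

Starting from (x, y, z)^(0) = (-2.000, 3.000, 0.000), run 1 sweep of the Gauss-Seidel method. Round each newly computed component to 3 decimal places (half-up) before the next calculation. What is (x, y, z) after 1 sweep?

Iteration 1:
  x = (6 - (-3)·3.000 - (3)·0.000) / (8) = 1.875
  y = (10 - (-1)·1.875 - (4)·0.000) / (9) = 1.319
  z = (0 - (2)·1.875 - (-4)·1.319) / (7) = 0.218

(1.875, 1.319, 0.218)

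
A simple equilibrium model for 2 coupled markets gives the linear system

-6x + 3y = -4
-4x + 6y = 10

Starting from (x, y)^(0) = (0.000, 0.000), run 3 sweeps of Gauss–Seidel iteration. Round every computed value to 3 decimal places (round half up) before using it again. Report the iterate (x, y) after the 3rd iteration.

Iteration 1:
  x = (-4 - (3)·0.000) / (-6) = 0.667
  y = (10 - (-4)·0.667) / (6) = 2.111
Iteration 2:
  x = (-4 - (3)·2.111) / (-6) = 1.722
  y = (10 - (-4)·1.722) / (6) = 2.815
Iteration 3:
  x = (-4 - (3)·2.815) / (-6) = 2.074
  y = (10 - (-4)·2.074) / (6) = 3.049

(2.074, 3.049)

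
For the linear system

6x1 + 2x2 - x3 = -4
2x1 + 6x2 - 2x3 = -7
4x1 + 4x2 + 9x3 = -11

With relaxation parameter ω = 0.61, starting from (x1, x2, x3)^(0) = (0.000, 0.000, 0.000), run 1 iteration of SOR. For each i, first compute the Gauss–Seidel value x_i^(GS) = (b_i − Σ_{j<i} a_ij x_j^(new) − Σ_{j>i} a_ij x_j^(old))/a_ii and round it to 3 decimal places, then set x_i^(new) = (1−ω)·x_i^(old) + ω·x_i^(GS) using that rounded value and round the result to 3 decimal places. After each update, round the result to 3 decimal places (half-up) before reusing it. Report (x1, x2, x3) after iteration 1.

Iteration 1:
  x1: GS value = (-4 - (2)·0.000 - (-1)·0.000) / (6) = -0.667;  x1 ← (1−ω)·0.000 + ω·-0.667 = -0.407
  x2: GS value = (-7 - (2)·-0.407 - (-2)·0.000) / (6) = -1.031;  x2 ← (1−ω)·0.000 + ω·-1.031 = -0.629
  x3: GS value = (-11 - (4)·-0.407 - (4)·-0.629) / (9) = -0.762;  x3 ← (1−ω)·0.000 + ω·-0.762 = -0.465

(-0.407, -0.629, -0.465)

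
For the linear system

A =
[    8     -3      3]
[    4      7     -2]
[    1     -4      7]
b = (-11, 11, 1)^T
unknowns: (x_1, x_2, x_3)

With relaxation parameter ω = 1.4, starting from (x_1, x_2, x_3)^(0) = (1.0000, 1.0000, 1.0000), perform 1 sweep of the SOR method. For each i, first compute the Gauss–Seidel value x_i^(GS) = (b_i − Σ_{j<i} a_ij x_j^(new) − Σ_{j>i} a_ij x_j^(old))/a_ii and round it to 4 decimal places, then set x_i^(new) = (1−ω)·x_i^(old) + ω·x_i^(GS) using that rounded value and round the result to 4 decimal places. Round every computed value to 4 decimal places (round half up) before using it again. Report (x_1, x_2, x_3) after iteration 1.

Iteration 1:
  x_1: GS value = (-11 - (-3)·1.0000 - (3)·1.0000) / (8) = -1.3750;  x_1 ← (1−ω)·1.0000 + ω·-1.3750 = -2.3250
  x_2: GS value = (11 - (4)·-2.3250 - (-2)·1.0000) / (7) = 3.1857;  x_2 ← (1−ω)·1.0000 + ω·3.1857 = 4.0600
  x_3: GS value = (1 - (1)·-2.3250 - (-4)·4.0600) / (7) = 2.7950;  x_3 ← (1−ω)·1.0000 + ω·2.7950 = 3.5130

(-2.3250, 4.0600, 3.5130)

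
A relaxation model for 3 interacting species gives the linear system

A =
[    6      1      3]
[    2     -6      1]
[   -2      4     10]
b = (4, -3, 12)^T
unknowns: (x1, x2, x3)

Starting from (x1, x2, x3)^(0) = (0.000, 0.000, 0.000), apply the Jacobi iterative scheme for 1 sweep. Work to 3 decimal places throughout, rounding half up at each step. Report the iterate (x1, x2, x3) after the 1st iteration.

Iteration 1:
  x1 = (4 - (1)·0.000 - (3)·0.000) / (6) = 0.667
  x2 = (-3 - (2)·0.000 - (1)·0.000) / (-6) = 0.500
  x3 = (12 - (-2)·0.000 - (4)·0.000) / (10) = 1.200

(0.667, 0.500, 1.200)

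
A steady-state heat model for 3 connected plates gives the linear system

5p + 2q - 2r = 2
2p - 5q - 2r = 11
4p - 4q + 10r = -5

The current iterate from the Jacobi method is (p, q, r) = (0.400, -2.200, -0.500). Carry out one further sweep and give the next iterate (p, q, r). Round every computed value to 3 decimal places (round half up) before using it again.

(1.080, -1.840, -1.540)

One sweep:
  p = (2 - (2)·-2.200 - (-2)·-0.500) / (5) = 1.080
  q = (11 - (2)·0.400 - (-2)·-0.500) / (-5) = -1.840
  r = (-5 - (4)·0.400 - (-4)·-2.200) / (10) = -1.540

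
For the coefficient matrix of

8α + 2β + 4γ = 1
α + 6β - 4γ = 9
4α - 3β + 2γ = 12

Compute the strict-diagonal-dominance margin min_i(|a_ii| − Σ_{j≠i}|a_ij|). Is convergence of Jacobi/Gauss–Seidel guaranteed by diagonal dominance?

row 1: |8| − (2+4) = 2
row 2: |6| − (1+4) = 1
row 3: |2| − (4+3) = -5
minimum over rows = -5 → not strictly diagonally dominant

-5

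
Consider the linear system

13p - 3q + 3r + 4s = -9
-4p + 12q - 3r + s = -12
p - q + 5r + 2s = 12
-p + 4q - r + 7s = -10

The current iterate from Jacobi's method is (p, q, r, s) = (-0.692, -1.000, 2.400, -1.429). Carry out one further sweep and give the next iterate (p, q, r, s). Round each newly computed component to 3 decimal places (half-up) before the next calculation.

One sweep:
  p = (-9 - (-3)·-1.000 - (3)·2.400 - (4)·-1.429) / (13) = -1.037
  q = (-12 - (-4)·-0.692 - (-3)·2.400 - (1)·-1.429) / (12) = -0.512
  r = (12 - (1)·-0.692 - (-1)·-1.000 - (2)·-1.429) / (5) = 2.910
  s = (-10 - (-1)·-0.692 - (4)·-1.000 - (-1)·2.400) / (7) = -0.613

(-1.037, -0.512, 2.910, -0.613)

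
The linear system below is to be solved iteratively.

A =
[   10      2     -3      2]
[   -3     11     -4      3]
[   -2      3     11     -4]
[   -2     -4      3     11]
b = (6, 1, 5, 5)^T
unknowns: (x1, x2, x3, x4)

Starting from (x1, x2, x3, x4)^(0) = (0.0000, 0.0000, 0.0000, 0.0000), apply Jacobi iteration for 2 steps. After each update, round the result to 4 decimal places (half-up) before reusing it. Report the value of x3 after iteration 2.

Iteration 1:
  x1 = (6 - (2)·0.0000 - (-3)·0.0000 - (2)·0.0000) / (10) = 0.6000
  x2 = (1 - (-3)·0.0000 - (-4)·0.0000 - (3)·0.0000) / (11) = 0.0909
  x3 = (5 - (-2)·0.0000 - (3)·0.0000 - (-4)·0.0000) / (11) = 0.4545
  x4 = (5 - (-2)·0.0000 - (-4)·0.0000 - (3)·0.0000) / (11) = 0.4545
Iteration 2:
  x1 = (6 - (2)·0.0909 - (-3)·0.4545 - (2)·0.4545) / (10) = 0.6273
  x2 = (1 - (-3)·0.6000 - (-4)·0.4545 - (3)·0.4545) / (11) = 0.2959
  x3 = (5 - (-2)·0.6000 - (3)·0.0909 - (-4)·0.4545) / (11) = 0.7041
  x4 = (5 - (-2)·0.6000 - (-4)·0.0909 - (3)·0.4545) / (11) = 0.4727

0.7041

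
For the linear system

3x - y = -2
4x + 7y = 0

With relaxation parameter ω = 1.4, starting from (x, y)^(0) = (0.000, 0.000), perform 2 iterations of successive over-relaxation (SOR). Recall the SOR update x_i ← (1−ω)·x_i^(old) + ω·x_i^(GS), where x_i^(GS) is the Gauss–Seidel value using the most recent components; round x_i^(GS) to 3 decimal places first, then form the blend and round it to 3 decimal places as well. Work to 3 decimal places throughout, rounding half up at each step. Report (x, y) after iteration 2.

(-0.210, -0.131)

Iteration 1:
  x: GS value = (-2 - (-1)·0.000) / (3) = -0.667;  x ← (1−ω)·0.000 + ω·-0.667 = -0.934
  y: GS value = (0 - (4)·-0.934) / (7) = 0.534;  y ← (1−ω)·0.000 + ω·0.534 = 0.748
Iteration 2:
  x: GS value = (-2 - (-1)·0.748) / (3) = -0.417;  x ← (1−ω)·-0.934 + ω·-0.417 = -0.210
  y: GS value = (0 - (4)·-0.210) / (7) = 0.120;  y ← (1−ω)·0.748 + ω·0.120 = -0.131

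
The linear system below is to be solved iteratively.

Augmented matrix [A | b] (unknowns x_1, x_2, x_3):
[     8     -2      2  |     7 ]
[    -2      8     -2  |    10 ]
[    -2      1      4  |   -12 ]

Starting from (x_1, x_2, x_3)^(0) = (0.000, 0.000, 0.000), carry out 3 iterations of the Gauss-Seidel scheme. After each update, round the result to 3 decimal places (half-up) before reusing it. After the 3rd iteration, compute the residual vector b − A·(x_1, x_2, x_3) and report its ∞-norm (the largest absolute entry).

Iteration 1:
  x_1 = (7 - (-2)·0.000 - (2)·0.000) / (8) = 0.875
  x_2 = (10 - (-2)·0.875 - (-2)·0.000) / (8) = 1.469
  x_3 = (-12 - (-2)·0.875 - (1)·1.469) / (4) = -2.930
Iteration 2:
  x_1 = (7 - (-2)·1.469 - (2)·-2.930) / (8) = 1.975
  x_2 = (10 - (-2)·1.975 - (-2)·-2.930) / (8) = 1.011
  x_3 = (-12 - (-2)·1.975 - (1)·1.011) / (4) = -2.265
Iteration 3:
  x_1 = (7 - (-2)·1.011 - (2)·-2.265) / (8) = 1.694
  x_2 = (10 - (-2)·1.694 - (-2)·-2.265) / (8) = 1.107
  x_3 = (-12 - (-2)·1.694 - (1)·1.107) / (4) = -2.430
Residual b − A·x = (0.522, -0.328, 0.001); ∞-norm = 0.522

0.522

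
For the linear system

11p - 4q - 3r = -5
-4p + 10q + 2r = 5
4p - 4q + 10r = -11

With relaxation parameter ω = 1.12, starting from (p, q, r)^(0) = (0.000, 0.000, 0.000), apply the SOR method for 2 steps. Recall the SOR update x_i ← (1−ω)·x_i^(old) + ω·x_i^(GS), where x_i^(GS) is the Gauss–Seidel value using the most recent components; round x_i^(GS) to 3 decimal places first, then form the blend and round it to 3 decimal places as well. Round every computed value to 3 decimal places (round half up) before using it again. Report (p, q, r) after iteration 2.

(-0.574, 0.454, -0.669)

Iteration 1:
  p: GS value = (-5 - (-4)·0.000 - (-3)·0.000) / (11) = -0.455;  p ← (1−ω)·0.000 + ω·-0.455 = -0.510
  q: GS value = (5 - (-4)·-0.510 - (2)·0.000) / (10) = 0.296;  q ← (1−ω)·0.000 + ω·0.296 = 0.332
  r: GS value = (-11 - (4)·-0.510 - (-4)·0.332) / (10) = -0.763;  r ← (1−ω)·0.000 + ω·-0.763 = -0.855
Iteration 2:
  p: GS value = (-5 - (-4)·0.332 - (-3)·-0.855) / (11) = -0.567;  p ← (1−ω)·-0.510 + ω·-0.567 = -0.574
  q: GS value = (5 - (-4)·-0.574 - (2)·-0.855) / (10) = 0.441;  q ← (1−ω)·0.332 + ω·0.441 = 0.454
  r: GS value = (-11 - (4)·-0.574 - (-4)·0.454) / (10) = -0.689;  r ← (1−ω)·-0.855 + ω·-0.689 = -0.669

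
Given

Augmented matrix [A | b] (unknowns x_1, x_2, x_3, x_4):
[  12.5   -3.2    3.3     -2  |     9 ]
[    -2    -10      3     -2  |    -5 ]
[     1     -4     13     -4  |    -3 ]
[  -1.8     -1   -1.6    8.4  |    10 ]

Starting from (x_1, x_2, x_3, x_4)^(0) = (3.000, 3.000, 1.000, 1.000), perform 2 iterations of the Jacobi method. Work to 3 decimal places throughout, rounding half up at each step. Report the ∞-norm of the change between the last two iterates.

0.747

Iteration 1:
  x_1 = (9 - (-3.2)·3.000 - (3.3)·1.000 - (-2)·1.000) / (12.5) = 1.384
  x_2 = (-5 - (-2)·3.000 - (3)·1.000 - (-2)·1.000) / (-10) = 0.000
  x_3 = (-3 - (1)·3.000 - (-4)·3.000 - (-4)·1.000) / (13) = 0.769
  x_4 = (10 - (-1.8)·3.000 - (-1)·3.000 - (-1.6)·1.000) / (8.4) = 2.381
Iteration 2:
  x_1 = (9 - (-3.2)·0.000 - (3.3)·0.769 - (-2)·2.381) / (12.5) = 0.898
  x_2 = (-5 - (-2)·1.384 - (3)·0.769 - (-2)·2.381) / (-10) = -0.022
  x_3 = (-3 - (1)·1.384 - (-4)·0.000 - (-4)·2.381) / (13) = 0.395
  x_4 = (10 - (-1.8)·1.384 - (-1)·0.000 - (-1.6)·0.769) / (8.4) = 1.634
Change: (-0.486, -0.022, -0.374, -0.747) → max |·| = 0.747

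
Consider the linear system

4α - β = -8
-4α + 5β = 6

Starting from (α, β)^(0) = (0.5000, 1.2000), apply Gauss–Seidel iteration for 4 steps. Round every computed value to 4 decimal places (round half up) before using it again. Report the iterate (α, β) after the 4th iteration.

(-2.1216, -0.4973)

Iteration 1:
  α = (-8 - (-1)·1.2000) / (4) = -1.7000
  β = (6 - (-4)·-1.7000) / (5) = -0.1600
Iteration 2:
  α = (-8 - (-1)·-0.1600) / (4) = -2.0400
  β = (6 - (-4)·-2.0400) / (5) = -0.4320
Iteration 3:
  α = (-8 - (-1)·-0.4320) / (4) = -2.1080
  β = (6 - (-4)·-2.1080) / (5) = -0.4864
Iteration 4:
  α = (-8 - (-1)·-0.4864) / (4) = -2.1216
  β = (6 - (-4)·-2.1216) / (5) = -0.4973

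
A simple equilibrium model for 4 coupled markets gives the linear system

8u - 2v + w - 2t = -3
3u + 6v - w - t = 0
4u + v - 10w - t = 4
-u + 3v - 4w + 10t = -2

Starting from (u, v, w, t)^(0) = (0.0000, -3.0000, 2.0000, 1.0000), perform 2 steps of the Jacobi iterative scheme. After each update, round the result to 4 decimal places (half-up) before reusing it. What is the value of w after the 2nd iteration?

-0.9500

Iteration 1:
  u = (-3 - (-2)·-3.0000 - (1)·2.0000 - (-2)·1.0000) / (8) = -1.1250
  v = (0 - (3)·0.0000 - (-1)·2.0000 - (-1)·1.0000) / (6) = 0.5000
  w = (4 - (4)·0.0000 - (1)·-3.0000 - (-1)·1.0000) / (-10) = -0.8000
  t = (-2 - (-1)·0.0000 - (3)·-3.0000 - (-4)·2.0000) / (10) = 1.5000
Iteration 2:
  u = (-3 - (-2)·0.5000 - (1)·-0.8000 - (-2)·1.5000) / (8) = 0.2250
  v = (0 - (3)·-1.1250 - (-1)·-0.8000 - (-1)·1.5000) / (6) = 0.6792
  w = (4 - (4)·-1.1250 - (1)·0.5000 - (-1)·1.5000) / (-10) = -0.9500
  t = (-2 - (-1)·-1.1250 - (3)·0.5000 - (-4)·-0.8000) / (10) = -0.7825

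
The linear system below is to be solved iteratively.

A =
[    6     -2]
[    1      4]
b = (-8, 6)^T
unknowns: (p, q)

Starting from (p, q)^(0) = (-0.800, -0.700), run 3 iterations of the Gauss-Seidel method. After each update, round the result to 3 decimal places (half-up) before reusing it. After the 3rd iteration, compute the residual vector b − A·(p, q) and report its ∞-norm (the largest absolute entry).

0.038

Iteration 1:
  p = (-8 - (-2)·-0.700) / (6) = -1.567
  q = (6 - (1)·-1.567) / (4) = 1.892
Iteration 2:
  p = (-8 - (-2)·1.892) / (6) = -0.703
  q = (6 - (1)·-0.703) / (4) = 1.676
Iteration 3:
  p = (-8 - (-2)·1.676) / (6) = -0.775
  q = (6 - (1)·-0.775) / (4) = 1.694
Residual b − A·x = (0.038, -0.001); ∞-norm = 0.038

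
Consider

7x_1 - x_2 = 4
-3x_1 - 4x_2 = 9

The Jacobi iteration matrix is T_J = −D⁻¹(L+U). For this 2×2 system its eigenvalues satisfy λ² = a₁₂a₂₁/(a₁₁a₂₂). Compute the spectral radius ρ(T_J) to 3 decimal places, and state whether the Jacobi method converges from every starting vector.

0.327

a₁₂a₂₁/(a₁₁a₂₂) = (-1)·(-3) / ((7)·(-4)) = -0.107143
ρ = √|-0.107143| = √0.107143 = 0.327
ρ < 1, so Jacobi converges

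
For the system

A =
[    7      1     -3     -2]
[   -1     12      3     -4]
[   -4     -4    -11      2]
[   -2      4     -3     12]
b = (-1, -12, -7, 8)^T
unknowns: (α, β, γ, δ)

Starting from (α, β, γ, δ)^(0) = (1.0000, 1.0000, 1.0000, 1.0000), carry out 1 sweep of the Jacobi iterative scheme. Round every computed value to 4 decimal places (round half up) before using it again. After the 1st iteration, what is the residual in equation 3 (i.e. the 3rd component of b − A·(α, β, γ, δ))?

-9.1189

Iteration 1:
  α = (-1 - (1)·1.0000 - (-3)·1.0000 - (-2)·1.0000) / (7) = 0.4286
  β = (-12 - (-1)·1.0000 - (3)·1.0000 - (-4)·1.0000) / (12) = -0.8333
  γ = (-7 - (-4)·1.0000 - (-4)·1.0000 - (2)·1.0000) / (-11) = 0.0909
  δ = (8 - (-2)·1.0000 - (4)·1.0000 - (-3)·1.0000) / (12) = 0.7500
Residual b − A·x = (-1.3942, 1.1555, -9.1189, 3.4631)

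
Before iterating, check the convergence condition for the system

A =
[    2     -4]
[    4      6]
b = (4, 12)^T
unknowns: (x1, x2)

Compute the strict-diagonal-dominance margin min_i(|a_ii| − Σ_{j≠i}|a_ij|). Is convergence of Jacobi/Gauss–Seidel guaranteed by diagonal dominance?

-2

row 1: |2| − (4) = -2
row 2: |6| − (4) = 2
minimum over rows = -2 → not strictly diagonally dominant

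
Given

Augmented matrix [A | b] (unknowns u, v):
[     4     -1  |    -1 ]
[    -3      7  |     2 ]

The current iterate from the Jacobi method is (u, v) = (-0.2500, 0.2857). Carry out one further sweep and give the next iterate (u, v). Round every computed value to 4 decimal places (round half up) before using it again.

(-0.1786, 0.1786)

One sweep:
  u = (-1 - (-1)·0.2857) / (4) = -0.1786
  v = (2 - (-3)·-0.2500) / (7) = 0.1786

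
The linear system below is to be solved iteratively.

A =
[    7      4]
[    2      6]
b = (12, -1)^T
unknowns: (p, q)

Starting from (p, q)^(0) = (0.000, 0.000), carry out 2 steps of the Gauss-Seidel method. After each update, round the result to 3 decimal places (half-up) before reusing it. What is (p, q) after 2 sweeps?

(2.136, -0.879)

Iteration 1:
  p = (12 - (4)·0.000) / (7) = 1.714
  q = (-1 - (2)·1.714) / (6) = -0.738
Iteration 2:
  p = (12 - (4)·-0.738) / (7) = 2.136
  q = (-1 - (2)·2.136) / (6) = -0.879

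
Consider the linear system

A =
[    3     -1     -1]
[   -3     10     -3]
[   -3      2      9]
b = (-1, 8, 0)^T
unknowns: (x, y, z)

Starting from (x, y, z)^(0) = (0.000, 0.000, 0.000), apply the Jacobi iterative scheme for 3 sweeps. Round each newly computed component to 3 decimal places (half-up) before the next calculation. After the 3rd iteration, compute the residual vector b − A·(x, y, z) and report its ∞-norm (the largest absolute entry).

Iteration 1:
  x = (-1 - (-1)·0.000 - (-1)·0.000) / (3) = -0.333
  y = (8 - (-3)·0.000 - (-3)·0.000) / (10) = 0.800
  z = (0 - (-3)·0.000 - (2)·0.000) / (9) = 0.000
Iteration 2:
  x = (-1 - (-1)·0.800 - (-1)·0.000) / (3) = -0.067
  y = (8 - (-3)·-0.333 - (-3)·0.000) / (10) = 0.700
  z = (0 - (-3)·-0.333 - (2)·0.800) / (9) = -0.289
Iteration 3:
  x = (-1 - (-1)·0.700 - (-1)·-0.289) / (3) = -0.196
  y = (8 - (-3)·-0.067 - (-3)·-0.289) / (10) = 0.693
  z = (0 - (-3)·-0.067 - (2)·0.700) / (9) = -0.178
Residual b − A·x = (0.103, -0.052, -0.372); ∞-norm = 0.372

0.372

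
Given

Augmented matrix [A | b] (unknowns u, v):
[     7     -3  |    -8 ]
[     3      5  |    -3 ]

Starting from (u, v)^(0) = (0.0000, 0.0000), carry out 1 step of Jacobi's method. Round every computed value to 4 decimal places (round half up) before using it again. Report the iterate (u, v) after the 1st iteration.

Iteration 1:
  u = (-8 - (-3)·0.0000) / (7) = -1.1429
  v = (-3 - (3)·0.0000) / (5) = -0.6000

(-1.1429, -0.6000)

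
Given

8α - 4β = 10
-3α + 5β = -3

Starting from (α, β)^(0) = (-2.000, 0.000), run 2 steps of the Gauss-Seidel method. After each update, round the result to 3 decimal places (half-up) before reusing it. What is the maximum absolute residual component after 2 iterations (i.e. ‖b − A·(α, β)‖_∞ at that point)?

0.180

Iteration 1:
  α = (10 - (-4)·0.000) / (8) = 1.250
  β = (-3 - (-3)·1.250) / (5) = 0.150
Iteration 2:
  α = (10 - (-4)·0.150) / (8) = 1.325
  β = (-3 - (-3)·1.325) / (5) = 0.195
Residual b − A·x = (0.180, 0.000); ∞-norm = 0.180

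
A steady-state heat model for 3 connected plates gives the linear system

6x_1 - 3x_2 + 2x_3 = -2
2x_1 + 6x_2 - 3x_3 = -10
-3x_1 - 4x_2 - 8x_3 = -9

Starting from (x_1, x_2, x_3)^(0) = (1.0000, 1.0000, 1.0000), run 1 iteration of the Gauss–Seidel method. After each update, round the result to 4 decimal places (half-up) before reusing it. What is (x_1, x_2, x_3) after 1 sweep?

Iteration 1:
  x_1 = (-2 - (-3)·1.0000 - (2)·1.0000) / (6) = -0.1667
  x_2 = (-10 - (2)·-0.1667 - (-3)·1.0000) / (6) = -1.1111
  x_3 = (-9 - (-3)·-0.1667 - (-4)·-1.1111) / (-8) = 1.7431

(-0.1667, -1.1111, 1.7431)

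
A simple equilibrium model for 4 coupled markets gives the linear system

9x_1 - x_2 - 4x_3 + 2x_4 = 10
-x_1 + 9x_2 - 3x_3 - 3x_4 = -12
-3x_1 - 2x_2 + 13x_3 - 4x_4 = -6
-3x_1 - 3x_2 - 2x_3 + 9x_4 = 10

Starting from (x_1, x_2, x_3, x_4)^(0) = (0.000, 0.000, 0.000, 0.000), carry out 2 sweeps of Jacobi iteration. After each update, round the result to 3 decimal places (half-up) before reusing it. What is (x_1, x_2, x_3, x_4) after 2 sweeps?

(0.511, -0.994, -0.068, 0.934)

Iteration 1:
  x_1 = (10 - (-1)·0.000 - (-4)·0.000 - (2)·0.000) / (9) = 1.111
  x_2 = (-12 - (-1)·0.000 - (-3)·0.000 - (-3)·0.000) / (9) = -1.333
  x_3 = (-6 - (-3)·0.000 - (-2)·0.000 - (-4)·0.000) / (13) = -0.462
  x_4 = (10 - (-3)·0.000 - (-3)·0.000 - (-2)·0.000) / (9) = 1.111
Iteration 2:
  x_1 = (10 - (-1)·-1.333 - (-4)·-0.462 - (2)·1.111) / (9) = 0.511
  x_2 = (-12 - (-1)·1.111 - (-3)·-0.462 - (-3)·1.111) / (9) = -0.994
  x_3 = (-6 - (-3)·1.111 - (-2)·-1.333 - (-4)·1.111) / (13) = -0.068
  x_4 = (10 - (-3)·1.111 - (-3)·-1.333 - (-2)·-0.462) / (9) = 0.934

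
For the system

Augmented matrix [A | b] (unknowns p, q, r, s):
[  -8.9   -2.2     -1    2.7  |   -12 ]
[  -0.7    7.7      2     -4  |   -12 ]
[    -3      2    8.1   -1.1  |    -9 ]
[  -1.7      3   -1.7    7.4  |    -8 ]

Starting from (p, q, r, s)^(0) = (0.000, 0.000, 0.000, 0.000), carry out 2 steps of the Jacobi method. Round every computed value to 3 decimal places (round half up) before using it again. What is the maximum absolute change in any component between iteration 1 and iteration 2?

0.737

Iteration 1:
  p = (-12 - (-2.2)·0.000 - (-1)·0.000 - (2.7)·0.000) / (-8.9) = 1.348
  q = (-12 - (-0.7)·0.000 - (2)·0.000 - (-4)·0.000) / (7.7) = -1.558
  r = (-9 - (-3)·0.000 - (2)·0.000 - (-1.1)·0.000) / (8.1) = -1.111
  s = (-8 - (-1.7)·0.000 - (3)·0.000 - (-1.7)·0.000) / (7.4) = -1.081
Iteration 2:
  p = (-12 - (-2.2)·-1.558 - (-1)·-1.111 - (2.7)·-1.081) / (-8.9) = 1.530
  q = (-12 - (-0.7)·1.348 - (2)·-1.111 - (-4)·-1.081) / (7.7) = -1.709
  r = (-9 - (-3)·1.348 - (2)·-1.558 - (-1.1)·-1.081) / (8.1) = -0.374
  s = (-8 - (-1.7)·1.348 - (3)·-1.558 - (-1.7)·-1.111) / (7.4) = -0.395
Change: (0.182, -0.151, 0.737, 0.686) → max |·| = 0.737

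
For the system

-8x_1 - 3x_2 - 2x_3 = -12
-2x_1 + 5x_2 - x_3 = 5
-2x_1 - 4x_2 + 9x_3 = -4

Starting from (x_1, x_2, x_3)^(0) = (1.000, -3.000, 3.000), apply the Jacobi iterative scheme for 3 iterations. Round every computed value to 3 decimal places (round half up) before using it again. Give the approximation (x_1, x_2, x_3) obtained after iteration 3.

Iteration 1:
  x_1 = (-12 - (-3)·-3.000 - (-2)·3.000) / (-8) = 1.875
  x_2 = (5 - (-2)·1.000 - (-1)·3.000) / (5) = 2.000
  x_3 = (-4 - (-2)·1.000 - (-4)·-3.000) / (9) = -1.556
Iteration 2:
  x_1 = (-12 - (-3)·2.000 - (-2)·-1.556) / (-8) = 1.139
  x_2 = (5 - (-2)·1.875 - (-1)·-1.556) / (5) = 1.439
  x_3 = (-4 - (-2)·1.875 - (-4)·2.000) / (9) = 0.861
Iteration 3:
  x_1 = (-12 - (-3)·1.439 - (-2)·0.861) / (-8) = 0.745
  x_2 = (5 - (-2)·1.139 - (-1)·0.861) / (5) = 1.628
  x_3 = (-4 - (-2)·1.139 - (-4)·1.439) / (9) = 0.448

(0.745, 1.628, 0.448)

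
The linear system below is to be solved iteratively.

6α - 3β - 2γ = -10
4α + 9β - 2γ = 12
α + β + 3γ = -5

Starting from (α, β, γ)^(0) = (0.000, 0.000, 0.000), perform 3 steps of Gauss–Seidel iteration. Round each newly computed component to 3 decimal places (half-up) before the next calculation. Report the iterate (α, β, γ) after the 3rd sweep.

Iteration 1:
  α = (-10 - (-3)·0.000 - (-2)·0.000) / (6) = -1.667
  β = (12 - (4)·-1.667 - (-2)·0.000) / (9) = 2.074
  γ = (-5 - (1)·-1.667 - (1)·2.074) / (3) = -1.802
Iteration 2:
  α = (-10 - (-3)·2.074 - (-2)·-1.802) / (6) = -1.230
  β = (12 - (4)·-1.230 - (-2)·-1.802) / (9) = 1.480
  γ = (-5 - (1)·-1.230 - (1)·1.480) / (3) = -1.750
Iteration 3:
  α = (-10 - (-3)·1.480 - (-2)·-1.750) / (6) = -1.510
  β = (12 - (4)·-1.510 - (-2)·-1.750) / (9) = 1.616
  γ = (-5 - (1)·-1.510 - (1)·1.616) / (3) = -1.702

(-1.510, 1.616, -1.702)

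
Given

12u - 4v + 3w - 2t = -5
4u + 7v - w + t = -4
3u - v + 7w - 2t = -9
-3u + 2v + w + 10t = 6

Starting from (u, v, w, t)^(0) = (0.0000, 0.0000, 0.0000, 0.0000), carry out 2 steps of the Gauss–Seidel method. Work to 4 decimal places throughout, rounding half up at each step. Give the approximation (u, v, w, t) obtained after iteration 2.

Iteration 1:
  u = (-5 - (-4)·0.0000 - (3)·0.0000 - (-2)·0.0000) / (12) = -0.4167
  v = (-4 - (4)·-0.4167 - (-1)·0.0000 - (1)·0.0000) / (7) = -0.3333
  w = (-9 - (3)·-0.4167 - (-1)·-0.3333 - (-2)·0.0000) / (7) = -1.1547
  t = (6 - (-3)·-0.4167 - (2)·-0.3333 - (1)·-1.1547) / (10) = 0.6571
Iteration 2:
  u = (-5 - (-4)·-0.3333 - (3)·-1.1547 - (-2)·0.6571) / (12) = -0.1296
  v = (-4 - (4)·-0.1296 - (-1)·-1.1547 - (1)·0.6571) / (7) = -0.7562
  w = (-9 - (3)·-0.1296 - (-1)·-0.7562 - (-2)·0.6571) / (7) = -1.1505
  t = (6 - (-3)·-0.1296 - (2)·-0.7562 - (1)·-1.1505) / (10) = 0.8274

(-0.1296, -0.7562, -1.1505, 0.8274)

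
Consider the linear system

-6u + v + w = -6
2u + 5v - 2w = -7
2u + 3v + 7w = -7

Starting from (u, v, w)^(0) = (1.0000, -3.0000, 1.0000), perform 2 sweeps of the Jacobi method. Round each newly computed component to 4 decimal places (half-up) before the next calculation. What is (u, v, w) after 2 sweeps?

Iteration 1:
  u = (-6 - (1)·-3.0000 - (1)·1.0000) / (-6) = 0.6667
  v = (-7 - (2)·1.0000 - (-2)·1.0000) / (5) = -1.4000
  w = (-7 - (2)·1.0000 - (3)·-3.0000) / (7) = 0.0000
Iteration 2:
  u = (-6 - (1)·-1.4000 - (1)·0.0000) / (-6) = 0.7667
  v = (-7 - (2)·0.6667 - (-2)·0.0000) / (5) = -1.6667
  w = (-7 - (2)·0.6667 - (3)·-1.4000) / (7) = -0.5905

(0.7667, -1.6667, -0.5905)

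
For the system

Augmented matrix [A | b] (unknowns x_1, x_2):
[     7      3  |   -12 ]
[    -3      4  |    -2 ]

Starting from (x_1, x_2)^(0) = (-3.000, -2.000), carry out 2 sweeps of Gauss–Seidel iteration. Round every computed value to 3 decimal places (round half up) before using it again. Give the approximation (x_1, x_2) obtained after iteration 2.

Iteration 1:
  x_1 = (-12 - (3)·-2.000) / (7) = -0.857
  x_2 = (-2 - (-3)·-0.857) / (4) = -1.143
Iteration 2:
  x_1 = (-12 - (3)·-1.143) / (7) = -1.224
  x_2 = (-2 - (-3)·-1.224) / (4) = -1.418

(-1.224, -1.418)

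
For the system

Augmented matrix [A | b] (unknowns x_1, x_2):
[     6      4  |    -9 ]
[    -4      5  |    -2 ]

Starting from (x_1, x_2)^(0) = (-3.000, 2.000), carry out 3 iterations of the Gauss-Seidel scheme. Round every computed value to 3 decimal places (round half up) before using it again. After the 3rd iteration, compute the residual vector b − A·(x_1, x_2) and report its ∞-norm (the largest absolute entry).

Iteration 1:
  x_1 = (-9 - (4)·2.000) / (6) = -2.833
  x_2 = (-2 - (-4)·-2.833) / (5) = -2.666
Iteration 2:
  x_1 = (-9 - (4)·-2.666) / (6) = 0.277
  x_2 = (-2 - (-4)·0.277) / (5) = -0.178
Iteration 3:
  x_1 = (-9 - (4)·-0.178) / (6) = -1.381
  x_2 = (-2 - (-4)·-1.381) / (5) = -1.505
Residual b − A·x = (5.306, 0.001); ∞-norm = 5.306

5.306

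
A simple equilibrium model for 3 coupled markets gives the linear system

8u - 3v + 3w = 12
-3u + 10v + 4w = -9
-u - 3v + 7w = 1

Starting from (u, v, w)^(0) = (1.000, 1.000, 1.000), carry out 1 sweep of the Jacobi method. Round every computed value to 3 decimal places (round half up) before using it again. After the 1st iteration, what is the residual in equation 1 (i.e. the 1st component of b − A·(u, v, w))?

Iteration 1:
  u = (12 - (-3)·1.000 - (3)·1.000) / (8) = 1.500
  v = (-9 - (-3)·1.000 - (4)·1.000) / (10) = -1.000
  w = (1 - (-1)·1.000 - (-3)·1.000) / (7) = 0.714
Residual b − A·x = (-5.142, 2.644, -5.498)

-5.142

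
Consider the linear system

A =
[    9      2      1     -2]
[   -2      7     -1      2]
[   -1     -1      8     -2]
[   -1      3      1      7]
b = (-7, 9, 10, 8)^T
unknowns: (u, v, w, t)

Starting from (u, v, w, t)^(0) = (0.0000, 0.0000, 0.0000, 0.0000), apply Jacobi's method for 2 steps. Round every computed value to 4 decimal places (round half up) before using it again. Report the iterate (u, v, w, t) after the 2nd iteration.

(-0.9484, 0.9155, 1.5992, 0.3022)

Iteration 1:
  u = (-7 - (2)·0.0000 - (1)·0.0000 - (-2)·0.0000) / (9) = -0.7778
  v = (9 - (-2)·0.0000 - (-1)·0.0000 - (2)·0.0000) / (7) = 1.2857
  w = (10 - (-1)·0.0000 - (-1)·0.0000 - (-2)·0.0000) / (8) = 1.2500
  t = (8 - (-1)·0.0000 - (3)·0.0000 - (1)·0.0000) / (7) = 1.1429
Iteration 2:
  u = (-7 - (2)·1.2857 - (1)·1.2500 - (-2)·1.1429) / (9) = -0.9484
  v = (9 - (-2)·-0.7778 - (-1)·1.2500 - (2)·1.1429) / (7) = 0.9155
  w = (10 - (-1)·-0.7778 - (-1)·1.2857 - (-2)·1.1429) / (8) = 1.5992
  t = (8 - (-1)·-0.7778 - (3)·1.2857 - (1)·1.2500) / (7) = 0.3022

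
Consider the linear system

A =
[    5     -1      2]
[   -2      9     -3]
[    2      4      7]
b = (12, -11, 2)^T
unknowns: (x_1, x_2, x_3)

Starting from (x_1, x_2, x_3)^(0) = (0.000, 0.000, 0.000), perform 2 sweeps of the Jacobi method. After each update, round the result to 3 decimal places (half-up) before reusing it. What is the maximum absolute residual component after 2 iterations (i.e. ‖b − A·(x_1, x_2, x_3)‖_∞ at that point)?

Iteration 1:
  x_1 = (12 - (-1)·0.000 - (2)·0.000) / (5) = 2.400
  x_2 = (-11 - (-2)·0.000 - (-3)·0.000) / (9) = -1.222
  x_3 = (2 - (2)·0.000 - (4)·0.000) / (7) = 0.286
Iteration 2:
  x_1 = (12 - (-1)·-1.222 - (2)·0.286) / (5) = 2.041
  x_2 = (-11 - (-2)·2.400 - (-3)·0.286) / (9) = -0.594
  x_3 = (2 - (2)·2.400 - (4)·-1.222) / (7) = 0.298
Residual b − A·x = (0.605, -0.678, -1.792); ∞-norm = 1.792

1.792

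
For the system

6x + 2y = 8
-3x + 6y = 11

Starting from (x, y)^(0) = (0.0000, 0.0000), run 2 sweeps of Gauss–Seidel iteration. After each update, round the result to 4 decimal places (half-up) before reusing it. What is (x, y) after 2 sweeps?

Iteration 1:
  x = (8 - (2)·0.0000) / (6) = 1.3333
  y = (11 - (-3)·1.3333) / (6) = 2.5000
Iteration 2:
  x = (8 - (2)·2.5000) / (6) = 0.5000
  y = (11 - (-3)·0.5000) / (6) = 2.0833

(0.5000, 2.0833)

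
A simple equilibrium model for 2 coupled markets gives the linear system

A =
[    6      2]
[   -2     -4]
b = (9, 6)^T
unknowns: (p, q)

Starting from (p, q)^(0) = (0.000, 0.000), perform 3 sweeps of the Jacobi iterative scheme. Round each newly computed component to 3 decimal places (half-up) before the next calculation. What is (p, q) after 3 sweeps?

Iteration 1:
  p = (9 - (2)·0.000) / (6) = 1.500
  q = (6 - (-2)·0.000) / (-4) = -1.500
Iteration 2:
  p = (9 - (2)·-1.500) / (6) = 2.000
  q = (6 - (-2)·1.500) / (-4) = -2.250
Iteration 3:
  p = (9 - (2)·-2.250) / (6) = 2.250
  q = (6 - (-2)·2.000) / (-4) = -2.500

(2.250, -2.500)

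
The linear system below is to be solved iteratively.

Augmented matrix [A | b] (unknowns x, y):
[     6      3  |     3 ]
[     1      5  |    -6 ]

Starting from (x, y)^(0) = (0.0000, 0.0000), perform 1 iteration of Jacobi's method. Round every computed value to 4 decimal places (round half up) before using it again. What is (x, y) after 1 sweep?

(0.5000, -1.2000)

Iteration 1:
  x = (3 - (3)·0.0000) / (6) = 0.5000
  y = (-6 - (1)·0.0000) / (5) = -1.2000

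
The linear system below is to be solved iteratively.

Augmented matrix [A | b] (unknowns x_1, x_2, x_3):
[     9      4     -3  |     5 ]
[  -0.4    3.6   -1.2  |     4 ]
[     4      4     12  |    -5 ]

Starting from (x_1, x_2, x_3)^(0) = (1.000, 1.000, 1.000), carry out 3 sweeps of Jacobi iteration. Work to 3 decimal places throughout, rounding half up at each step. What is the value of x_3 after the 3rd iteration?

Iteration 1:
  x_1 = (5 - (4)·1.000 - (-3)·1.000) / (9) = 0.444
  x_2 = (4 - (-0.4)·1.000 - (-1.2)·1.000) / (3.6) = 1.556
  x_3 = (-5 - (4)·1.000 - (4)·1.000) / (12) = -1.083
Iteration 2:
  x_1 = (5 - (4)·1.556 - (-3)·-1.083) / (9) = -0.497
  x_2 = (4 - (-0.4)·0.444 - (-1.2)·-1.083) / (3.6) = 0.799
  x_3 = (-5 - (4)·0.444 - (4)·1.556) / (12) = -1.083
Iteration 3:
  x_1 = (5 - (4)·0.799 - (-3)·-1.083) / (9) = -0.161
  x_2 = (4 - (-0.4)·-0.497 - (-1.2)·-1.083) / (3.6) = 0.695
  x_3 = (-5 - (4)·-0.497 - (4)·0.799) / (12) = -0.517

-0.517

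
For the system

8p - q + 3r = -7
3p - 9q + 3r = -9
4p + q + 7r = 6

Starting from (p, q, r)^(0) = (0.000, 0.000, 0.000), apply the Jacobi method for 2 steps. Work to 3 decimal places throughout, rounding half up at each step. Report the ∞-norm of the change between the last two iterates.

0.357

Iteration 1:
  p = (-7 - (-1)·0.000 - (3)·0.000) / (8) = -0.875
  q = (-9 - (3)·0.000 - (3)·0.000) / (-9) = 1.000
  r = (6 - (4)·0.000 - (1)·0.000) / (7) = 0.857
Iteration 2:
  p = (-7 - (-1)·1.000 - (3)·0.857) / (8) = -1.071
  q = (-9 - (3)·-0.875 - (3)·0.857) / (-9) = 0.994
  r = (6 - (4)·-0.875 - (1)·1.000) / (7) = 1.214
Change: (-0.196, -0.006, 0.357) → max |·| = 0.357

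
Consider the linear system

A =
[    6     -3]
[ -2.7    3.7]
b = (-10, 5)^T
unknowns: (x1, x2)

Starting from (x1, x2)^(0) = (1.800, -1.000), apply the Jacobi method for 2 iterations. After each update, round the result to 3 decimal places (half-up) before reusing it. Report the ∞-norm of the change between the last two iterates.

Iteration 1:
  x1 = (-10 - (-3)·-1.000) / (6) = -2.167
  x2 = (5 - (-2.7)·1.800) / (3.7) = 2.665
Iteration 2:
  x1 = (-10 - (-3)·2.665) / (6) = -0.334
  x2 = (5 - (-2.7)·-2.167) / (3.7) = -0.230
Change: (1.833, -2.895) → max |·| = 2.895

2.895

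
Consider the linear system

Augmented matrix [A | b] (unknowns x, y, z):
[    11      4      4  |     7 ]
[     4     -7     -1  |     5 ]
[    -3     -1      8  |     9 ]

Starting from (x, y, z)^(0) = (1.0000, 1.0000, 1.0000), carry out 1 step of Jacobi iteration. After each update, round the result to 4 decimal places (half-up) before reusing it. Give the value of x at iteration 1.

Iteration 1:
  x = (7 - (4)·1.0000 - (4)·1.0000) / (11) = -0.0909
  y = (5 - (4)·1.0000 - (-1)·1.0000) / (-7) = -0.2857
  z = (9 - (-3)·1.0000 - (-1)·1.0000) / (8) = 1.6250

-0.0909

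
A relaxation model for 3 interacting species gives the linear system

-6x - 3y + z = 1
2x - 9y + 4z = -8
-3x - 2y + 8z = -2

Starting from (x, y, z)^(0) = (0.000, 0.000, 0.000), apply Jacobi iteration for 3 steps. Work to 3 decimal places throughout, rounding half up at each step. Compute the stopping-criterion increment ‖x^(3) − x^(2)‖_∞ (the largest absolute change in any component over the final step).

Iteration 1:
  x = (1 - (-3)·0.000 - (1)·0.000) / (-6) = -0.167
  y = (-8 - (2)·0.000 - (4)·0.000) / (-9) = 0.889
  z = (-2 - (-3)·0.000 - (-2)·0.000) / (8) = -0.250
Iteration 2:
  x = (1 - (-3)·0.889 - (1)·-0.250) / (-6) = -0.653
  y = (-8 - (2)·-0.167 - (4)·-0.250) / (-9) = 0.741
  z = (-2 - (-3)·-0.167 - (-2)·0.889) / (8) = -0.090
Iteration 3:
  x = (1 - (-3)·0.741 - (1)·-0.090) / (-6) = -0.552
  y = (-8 - (2)·-0.653 - (4)·-0.090) / (-9) = 0.704
  z = (-2 - (-3)·-0.653 - (-2)·0.741) / (8) = -0.310
Change: (0.101, -0.037, -0.220) → max |·| = 0.220

0.220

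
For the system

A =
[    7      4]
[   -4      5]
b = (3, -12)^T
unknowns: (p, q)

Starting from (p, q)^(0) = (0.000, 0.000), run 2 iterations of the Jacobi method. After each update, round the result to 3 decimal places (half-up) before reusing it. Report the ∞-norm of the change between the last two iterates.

1.371

Iteration 1:
  p = (3 - (4)·0.000) / (7) = 0.429
  q = (-12 - (-4)·0.000) / (5) = -2.400
Iteration 2:
  p = (3 - (4)·-2.400) / (7) = 1.800
  q = (-12 - (-4)·0.429) / (5) = -2.057
Change: (1.371, 0.343) → max |·| = 1.371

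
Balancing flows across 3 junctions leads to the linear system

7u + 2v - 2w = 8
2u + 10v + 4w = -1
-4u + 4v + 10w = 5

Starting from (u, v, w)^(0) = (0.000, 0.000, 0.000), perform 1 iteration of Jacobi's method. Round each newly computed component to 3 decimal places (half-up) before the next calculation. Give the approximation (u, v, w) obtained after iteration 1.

Iteration 1:
  u = (8 - (2)·0.000 - (-2)·0.000) / (7) = 1.143
  v = (-1 - (2)·0.000 - (4)·0.000) / (10) = -0.100
  w = (5 - (-4)·0.000 - (4)·0.000) / (10) = 0.500

(1.143, -0.100, 0.500)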